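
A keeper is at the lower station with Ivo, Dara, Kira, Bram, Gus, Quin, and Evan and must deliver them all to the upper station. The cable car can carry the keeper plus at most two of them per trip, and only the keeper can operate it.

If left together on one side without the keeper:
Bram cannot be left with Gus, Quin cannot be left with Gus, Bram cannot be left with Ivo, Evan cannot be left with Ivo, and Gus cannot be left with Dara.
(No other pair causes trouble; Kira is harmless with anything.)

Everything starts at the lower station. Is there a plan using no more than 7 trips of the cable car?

Counting alone: the keeper can take at most 2 across per trip to the upper station, so moving all 7 needs at least 4 loaded trips out, with a return between consecutive ones — at least 7 crossings.
The safety rule pushes this higher. Following every safe sequence of crossings, the most of the 7 that can be at the upper station as the cable car arrives there on crossing 7 is 6 — never all 7.
So the move cannot be finished within 7 crossings. (The shortest complete plan takes 9:)
1. Keeper goes to the upper station with Gus and Ivo.  [the lower station: Bram, Dara, Evan, Kira, Quin | the upper station: Gus, Ivo]
2. Keeper goes back to the lower station alone.  [the lower station: Bram, Dara, Evan, Kira, Quin | the upper station: Gus, Ivo]
3. Keeper goes to the upper station with Dara.  [the lower station: Bram, Evan, Kira, Quin | the upper station: Dara, Gus, Ivo]
4. Keeper goes back to the lower station with Gus.  [the lower station: Bram, Evan, Gus, Kira, Quin | the upper station: Dara, Ivo]
5. Keeper goes to the upper station with Bram and Quin.  [the lower station: Evan, Gus, Kira | the upper station: Bram, Dara, Ivo, Quin]
6. Keeper goes back to the lower station with Ivo.  [the lower station: Evan, Gus, Ivo, Kira | the upper station: Bram, Dara, Quin]
7. Keeper goes to the upper station with Evan and Kira.  [the lower station: Gus, Ivo | the upper station: Bram, Dara, Evan, Kira, Quin]
8. Keeper goes back to the lower station alone.  [the lower station: Gus, Ivo | the upper station: Bram, Dara, Evan, Kira, Quin]
9. Keeper goes to the upper station with Gus and Ivo.  [the lower station: — | the upper station: Bram, Dara, Evan, Gus, Ivo, Kira, Quin]

No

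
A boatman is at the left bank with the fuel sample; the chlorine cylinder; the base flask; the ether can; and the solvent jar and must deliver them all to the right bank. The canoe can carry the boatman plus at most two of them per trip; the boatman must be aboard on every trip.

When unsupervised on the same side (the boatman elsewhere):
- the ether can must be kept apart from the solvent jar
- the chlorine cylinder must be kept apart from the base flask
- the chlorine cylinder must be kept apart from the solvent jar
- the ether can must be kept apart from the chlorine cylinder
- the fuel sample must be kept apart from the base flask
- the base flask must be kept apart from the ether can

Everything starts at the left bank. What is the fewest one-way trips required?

Whatever the first load, the items left behind include a forbidden pair without the boatman. No opening move is safe, so no plan exists.

impossible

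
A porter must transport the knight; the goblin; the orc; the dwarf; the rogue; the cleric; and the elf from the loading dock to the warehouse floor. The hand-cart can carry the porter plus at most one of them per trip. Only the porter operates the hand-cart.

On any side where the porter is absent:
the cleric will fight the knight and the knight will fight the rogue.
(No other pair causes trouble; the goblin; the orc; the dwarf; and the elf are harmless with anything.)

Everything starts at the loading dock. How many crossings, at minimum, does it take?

15

Counting alone: the porter can take at most 1 across per trip to the warehouse floor, so moving all 7 needs at least 7 loaded trips out, with a return between consecutive ones — at least 13 crossings.
The safety rule pushes this higher. Following every safe sequence of crossings, the most of the 7 that can be at the warehouse floor as the hand-cart arrives there on crossing 13 is 6 — never all 7.
So no plan with fewer than 15 crossings exists, and this one achieves 15:
1. Porter goes to the warehouse floor with the knight.  [the loading dock: the cleric, the dwarf, the elf, the goblin, the orc, the rogue | the warehouse floor: the knight]
2. Porter goes back to the loading dock alone.  [the loading dock: the cleric, the dwarf, the elf, the goblin, the orc, the rogue | the warehouse floor: the knight]
3. Porter goes to the warehouse floor with the goblin.  [the loading dock: the cleric, the dwarf, the elf, the orc, the rogue | the warehouse floor: the goblin, the knight]
4. Porter goes back to the loading dock alone.  [the loading dock: the cleric, the dwarf, the elf, the orc, the rogue | the warehouse floor: the goblin, the knight]
5. Porter goes to the warehouse floor with the orc.  [the loading dock: the cleric, the dwarf, the elf, the rogue | the warehouse floor: the goblin, the knight, the orc]
6. Porter goes back to the loading dock alone.  [the loading dock: the cleric, the dwarf, the elf, the rogue | the warehouse floor: the goblin, the knight, the orc]
7. Porter goes to the warehouse floor with the dwarf.  [the loading dock: the cleric, the elf, the rogue | the warehouse floor: the dwarf, the goblin, the knight, the orc]
8. Porter goes back to the loading dock alone.  [the loading dock: the cleric, the elf, the rogue | the warehouse floor: the dwarf, the goblin, the knight, the orc]
9. Porter goes to the warehouse floor with the rogue.  [the loading dock: the cleric, the elf | the warehouse floor: the dwarf, the goblin, the knight, the orc, the rogue]
10. Porter goes back to the loading dock with the knight.  [the loading dock: the cleric, the elf, the knight | the warehouse floor: the dwarf, the goblin, the orc, the rogue]
11. Porter goes to the warehouse floor with the cleric.  [the loading dock: the elf, the knight | the warehouse floor: the cleric, the dwarf, the goblin, the orc, the rogue]
12. Porter goes back to the loading dock alone.  [the loading dock: the elf, the knight | the warehouse floor: the cleric, the dwarf, the goblin, the orc, the rogue]
13. Porter goes to the warehouse floor with the elf.  [the loading dock: the knight | the warehouse floor: the cleric, the dwarf, the elf, the goblin, the orc, the rogue]
14. Porter goes back to the loading dock alone.  [the loading dock: the knight | the warehouse floor: the cleric, the dwarf, the elf, the goblin, the orc, the rogue]
15. Porter goes to the warehouse floor with the knight.  [the loading dock: — | the warehouse floor: the cleric, the dwarf, the elf, the goblin, the knight, the orc, the rogue]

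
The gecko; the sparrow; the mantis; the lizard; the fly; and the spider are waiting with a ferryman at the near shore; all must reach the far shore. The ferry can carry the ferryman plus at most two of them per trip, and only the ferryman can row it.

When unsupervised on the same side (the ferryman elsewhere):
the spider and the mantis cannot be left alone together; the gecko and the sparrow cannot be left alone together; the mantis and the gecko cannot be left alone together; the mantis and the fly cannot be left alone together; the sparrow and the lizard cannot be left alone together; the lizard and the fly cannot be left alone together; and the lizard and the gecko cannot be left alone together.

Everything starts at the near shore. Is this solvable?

Whatever the first load, the items left behind include a forbidden pair without the ferryman. No opening move is safe, so no plan exists.

No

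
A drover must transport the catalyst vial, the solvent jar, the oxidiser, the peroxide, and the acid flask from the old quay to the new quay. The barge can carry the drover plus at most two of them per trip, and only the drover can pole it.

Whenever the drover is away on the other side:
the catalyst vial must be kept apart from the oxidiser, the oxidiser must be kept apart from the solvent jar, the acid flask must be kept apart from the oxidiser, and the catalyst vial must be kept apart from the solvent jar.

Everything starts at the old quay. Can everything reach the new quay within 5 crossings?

No

Counting alone: the drover can take at most 2 across per trip to the new quay, so moving all 5 needs at least 3 loaded trips out, with a return between consecutive ones — at least 5 crossings.
The safety rule pushes this higher. Following every safe sequence of crossings, the most of the 5 that can be at the new quay as the barge arrives there on crossing 5 is 4 — never all 5.
So the move cannot be finished within 5 crossings. (The shortest complete plan takes 7:)
1. Drover goes to the new quay with the catalyst vial and the oxidiser.  [the old quay: the acid flask, the peroxide, the solvent jar | the new quay: the catalyst vial, the oxidiser]
2. Drover goes back to the old quay with the catalyst vial.  [the old quay: the acid flask, the catalyst vial, the peroxide, the solvent jar | the new quay: the oxidiser]
3. Drover goes to the new quay with the catalyst vial and the peroxide.  [the old quay: the acid flask, the solvent jar | the new quay: the catalyst vial, the oxidiser, the peroxide]
4. Drover goes back to the old quay with the catalyst vial.  [the old quay: the acid flask, the catalyst vial, the solvent jar | the new quay: the oxidiser, the peroxide]
5. Drover goes to the new quay with the acid flask and the catalyst vial.  [the old quay: the solvent jar | the new quay: the acid flask, the catalyst vial, the oxidiser, the peroxide]
6. Drover goes back to the old quay with the oxidiser.  [the old quay: the oxidiser, the solvent jar | the new quay: the acid flask, the catalyst vial, the peroxide]
7. Drover goes to the new quay with the oxidiser and the solvent jar.  [the old quay: — | the new quay: the acid flask, the catalyst vial, the oxidiser, the peroxide, the solvent jar]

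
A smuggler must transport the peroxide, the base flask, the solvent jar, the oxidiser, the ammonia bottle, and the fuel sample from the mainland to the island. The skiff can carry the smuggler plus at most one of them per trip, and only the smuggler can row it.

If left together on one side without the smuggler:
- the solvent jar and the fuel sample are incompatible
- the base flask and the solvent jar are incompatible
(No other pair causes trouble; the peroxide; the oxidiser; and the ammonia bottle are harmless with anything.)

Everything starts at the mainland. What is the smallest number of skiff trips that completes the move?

Counting alone: the smuggler can take at most 1 across per trip to the island, so moving all 6 needs at least 6 loaded trips out, with a return between consecutive ones — at least 11 crossings.
The safety rule pushes this higher. Following every safe sequence of crossings, the most of the 6 that can be at the island as the skiff arrives there on crossing 11 is 5 — never all 6.
So no plan with fewer than 13 crossings exists, and this one achieves 13:
1. Smuggler goes to the island with the solvent jar.  [the mainland: the ammonia bottle, the base flask, the fuel sample, the oxidiser, the peroxide | the island: the solvent jar]
2. Smuggler goes back to the mainland alone.  [the mainland: the ammonia bottle, the base flask, the fuel sample, the oxidiser, the peroxide | the island: the solvent jar]
3. Smuggler goes to the island with the peroxide.  [the mainland: the ammonia bottle, the base flask, the fuel sample, the oxidiser | the island: the peroxide, the solvent jar]
4. Smuggler goes back to the mainland alone.  [the mainland: the ammonia bottle, the base flask, the fuel sample, the oxidiser | the island: the peroxide, the solvent jar]
5. Smuggler goes to the island with the base flask.  [the mainland: the ammonia bottle, the fuel sample, the oxidiser | the island: the base flask, the peroxide, the solvent jar]
6. Smuggler goes back to the mainland with the solvent jar.  [the mainland: the ammonia bottle, the fuel sample, the oxidiser, the solvent jar | the island: the base flask, the peroxide]
7. Smuggler goes to the island with the fuel sample.  [the mainland: the ammonia bottle, the oxidiser, the solvent jar | the island: the base flask, the fuel sample, the peroxide]
8. Smuggler goes back to the mainland alone.  [the mainland: the ammonia bottle, the oxidiser, the solvent jar | the island: the base flask, the fuel sample, the peroxide]
9. Smuggler goes to the island with the oxidiser.  [the mainland: the ammonia bottle, the solvent jar | the island: the base flask, the fuel sample, the oxidiser, the peroxide]
10. Smuggler goes back to the mainland alone.  [the mainland: the ammonia bottle, the solvent jar | the island: the base flask, the fuel sample, the oxidiser, the peroxide]
11. Smuggler goes to the island with the ammonia bottle.  [the mainland: the solvent jar | the island: the ammonia bottle, the base flask, the fuel sample, the oxidiser, the peroxide]
12. Smuggler goes back to the mainland alone.  [the mainland: the solvent jar | the island: the ammonia bottle, the base flask, the fuel sample, the oxidiser, the peroxide]
13. Smuggler goes to the island with the solvent jar.  [the mainland: — | the island: the ammonia bottle, the base flask, the fuel sample, the oxidiser, the peroxide, the solvent jar]

13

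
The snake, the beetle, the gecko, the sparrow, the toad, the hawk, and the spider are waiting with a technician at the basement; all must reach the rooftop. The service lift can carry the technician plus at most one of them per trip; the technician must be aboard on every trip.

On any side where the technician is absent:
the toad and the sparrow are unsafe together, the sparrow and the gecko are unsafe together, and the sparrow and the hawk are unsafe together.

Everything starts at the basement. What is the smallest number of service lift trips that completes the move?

Following every safe sequence of crossings from the start, the most of the 7 that can be at the rooftop as the service lift arrives there on crossings 1, 3, 5, 7, 9 is 1, 2, 3, 4, 5 respectively; the best ever achieved is 5 of 7.
From crossing 11 on, no configuration arises that was not already reachable earlier: only 72 distinct safe configurations (who is on which side, and where the service lift is) can ever be reached, none of them has everyone across, and every continuation just revisits them. So no valid plan exists.

impossible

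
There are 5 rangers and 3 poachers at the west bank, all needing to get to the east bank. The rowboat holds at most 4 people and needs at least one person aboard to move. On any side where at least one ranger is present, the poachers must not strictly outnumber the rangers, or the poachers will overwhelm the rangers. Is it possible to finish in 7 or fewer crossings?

Yes — this plan uses 5 crossings (≤ 7):
1. 2 poachers → the east bank.  (the west bank: 5R 1P; the east bank: 0R 2P)
2. 1 poacher ← the west bank.  (the west bank: 5R 2P; the east bank: 0R 1P)
3. 3 rangers and 1 poacher → the east bank.  (the west bank: 2R 1P; the east bank: 3R 2P)
4. 1 poacher ← the west bank.  (the west bank: 2R 2P; the east bank: 3R 1P)
5. 2 rangers and 2 poachers → the east bank.  (the west bank: 0R 0P; the east bank: 5R 3P)

Yes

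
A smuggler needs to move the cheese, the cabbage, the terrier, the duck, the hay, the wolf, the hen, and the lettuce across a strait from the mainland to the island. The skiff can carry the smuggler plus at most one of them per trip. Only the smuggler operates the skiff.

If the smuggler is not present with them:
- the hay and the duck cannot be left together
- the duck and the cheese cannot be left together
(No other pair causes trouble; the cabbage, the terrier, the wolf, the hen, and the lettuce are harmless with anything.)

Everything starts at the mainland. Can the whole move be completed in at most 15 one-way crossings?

No

Counting alone: the smuggler can take at most 1 across per trip to the island, so moving all 8 needs at least 8 loaded trips out, with a return between consecutive ones — at least 15 crossings.
The safety rule pushes this higher. Following every safe sequence of crossings, the most of the 8 that can be at the island as the skiff arrives there on crossing 15 is 7 — never all 8.
So the move cannot be finished within 15 crossings. (The shortest complete plan takes 17:)
1. Smuggler goes to the island with the duck.  [the mainland: the cabbage, the cheese, the hay, the hen, the lettuce, the terrier, the wolf | the island: the duck]
2. Smuggler goes back to the mainland alone.  [the mainland: the cabbage, the cheese, the hay, the hen, the lettuce, the terrier, the wolf | the island: the duck]
3. Smuggler goes to the island with the cheese.  [the mainland: the cabbage, the hay, the hen, the lettuce, the terrier, the wolf | the island: the cheese, the duck]
4. Smuggler goes back to the mainland with the duck.  [the mainland: the cabbage, the duck, the hay, the hen, the lettuce, the terrier, the wolf | the island: the cheese]
5. Smuggler goes to the island with the hay.  [the mainland: the cabbage, the duck, the hen, the lettuce, the terrier, the wolf | the island: the cheese, the hay]
6. Smuggler goes back to the mainland alone.  [the mainland: the cabbage, the duck, the hen, the lettuce, the terrier, the wolf | the island: the cheese, the hay]
7. Smuggler goes to the island with the cabbage.  [the mainland: the duck, the hen, the lettuce, the terrier, the wolf | the island: the cabbage, the cheese, the hay]
8. Smuggler goes back to the mainland alone.  [the mainland: the duck, the hen, the lettuce, the terrier, the wolf | the island: the cabbage, the cheese, the hay]
9. Smuggler goes to the island with the terrier.  [the mainland: the duck, the hen, the lettuce, the wolf | the island: the cabbage, the cheese, the hay, the terrier]
10. Smuggler goes back to the mainland alone.  [the mainland: the duck, the hen, the lettuce, the wolf | the island: the cabbage, the cheese, the hay, the terrier]
11. Smuggler goes to the island with the wolf.  [the mainland: the duck, the hen, the lettuce | the island: the cabbage, the cheese, the hay, the terrier, the wolf]
12. Smuggler goes back to the mainland alone.  [the mainland: the duck, the hen, the lettuce | the island: the cabbage, the cheese, the hay, the terrier, the wolf]
13. Smuggler goes to the island with the hen.  [the mainland: the duck, the lettuce | the island: the cabbage, the cheese, the hay, the hen, the terrier, the wolf]
14. Smuggler goes back to the mainland alone.  [the mainland: the duck, the lettuce | the island: the cabbage, the cheese, the hay, the hen, the terrier, the wolf]
15. Smuggler goes to the island with the lettuce.  [the mainland: the duck | the island: the cabbage, the cheese, the hay, the hen, the lettuce, the terrier, the wolf]
16. Smuggler goes back to the mainland alone.  [the mainland: the duck | the island: the cabbage, the cheese, the hay, the hen, the lettuce, the terrier, the wolf]
17. Smuggler goes to the island with the duck.  [the mainland: — | the island: the cabbage, the cheese, the duck, the hay, the hen, the lettuce, the terrier, the wolf]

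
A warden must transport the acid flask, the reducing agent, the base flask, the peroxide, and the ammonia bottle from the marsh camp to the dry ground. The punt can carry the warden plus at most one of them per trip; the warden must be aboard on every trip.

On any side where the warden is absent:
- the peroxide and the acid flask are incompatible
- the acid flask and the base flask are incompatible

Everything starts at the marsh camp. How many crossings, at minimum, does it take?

11

Counting alone: the warden can take at most 1 across per trip to the dry ground, so moving all 5 needs at least 5 loaded trips out, with a return between consecutive ones — at least 9 crossings.
The safety rule pushes this higher. Following every safe sequence of crossings, the most of the 5 that can be at the dry ground as the punt arrives there on crossing 9 is 4 — never all 5.
So no plan with fewer than 11 crossings exists, and this one achieves 11:
1. Warden goes to the dry ground with the acid flask.  [the marsh camp: the ammonia bottle, the base flask, the peroxide, the reducing agent | the dry ground: the acid flask]
2. Warden goes back to the marsh camp alone.  [the marsh camp: the ammonia bottle, the base flask, the peroxide, the reducing agent | the dry ground: the acid flask]
3. Warden goes to the dry ground with the reducing agent.  [the marsh camp: the ammonia bottle, the base flask, the peroxide | the dry ground: the acid flask, the reducing agent]
4. Warden goes back to the marsh camp alone.  [the marsh camp: the ammonia bottle, the base flask, the peroxide | the dry ground: the acid flask, the reducing agent]
5. Warden goes to the dry ground with the base flask.  [the marsh camp: the ammonia bottle, the peroxide | the dry ground: the acid flask, the base flask, the reducing agent]
6. Warden goes back to the marsh camp with the acid flask.  [the marsh camp: the acid flask, the ammonia bottle, the peroxide | the dry ground: the base flask, the reducing agent]
7. Warden goes to the dry ground with the peroxide.  [the marsh camp: the acid flask, the ammonia bottle | the dry ground: the base flask, the peroxide, the reducing agent]
8. Warden goes back to the marsh camp alone.  [the marsh camp: the acid flask, the ammonia bottle | the dry ground: the base flask, the peroxide, the reducing agent]
9. Warden goes to the dry ground with the ammonia bottle.  [the marsh camp: the acid flask | the dry ground: the ammonia bottle, the base flask, the peroxide, the reducing agent]
10. Warden goes back to the marsh camp alone.  [the marsh camp: the acid flask | the dry ground: the ammonia bottle, the base flask, the peroxide, the reducing agent]
11. Warden goes to the dry ground with the acid flask.  [the marsh camp: — | the dry ground: the acid flask, the ammonia bottle, the base flask, the peroxide, the reducing agent]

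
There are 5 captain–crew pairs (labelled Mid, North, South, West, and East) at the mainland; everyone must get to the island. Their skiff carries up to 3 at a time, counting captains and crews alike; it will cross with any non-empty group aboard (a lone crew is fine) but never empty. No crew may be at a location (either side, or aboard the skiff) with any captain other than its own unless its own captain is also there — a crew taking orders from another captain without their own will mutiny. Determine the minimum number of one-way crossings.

Counting alone: each trip to the island takes at most 3 across and each return brings at least 1 back, so after t trips out (and t−1 returns) at most 3t − (t−1) of the 10 are across; that first reaches 10 at t = 5, so at least 9 crossings are needed.
The safety rule pushes this higher. Following every safe sequence of crossings, the most of the 10 that can be at the island as the skiff arrives there on crossing 9 is 9 — never all 10.
So no plan with fewer than 11 crossings exists, and this one achieves 11:
1. captain Mid and crew Mid cross → the island.
2. captain Mid crosses ← the mainland.
3. crew North, crew South, and crew West cross → the island.
4. crew Mid crosses ← the mainland.
5. captain North, captain South, and captain West cross → the island.
6. captain North and crew North cross ← the mainland.
7. captain East, captain Mid, and captain North cross → the island.
8. crew South crosses ← the mainland.
9. crew Mid and crew North cross → the island.
10. crew Mid crosses ← the mainland.
11. crew East, crew Mid, and crew South cross → the island.

11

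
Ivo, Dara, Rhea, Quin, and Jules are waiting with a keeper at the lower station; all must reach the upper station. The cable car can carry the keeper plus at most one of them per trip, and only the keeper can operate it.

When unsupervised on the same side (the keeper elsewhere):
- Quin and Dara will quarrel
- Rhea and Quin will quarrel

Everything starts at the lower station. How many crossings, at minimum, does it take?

Counting alone: the keeper can take at most 1 across per trip to the upper station, so moving all 5 needs at least 5 loaded trips out, with a return between consecutive ones — at least 9 crossings.
The safety rule pushes this higher. Following every safe sequence of crossings, the most of the 5 that can be at the upper station as the cable car arrives there on crossing 9 is 4 — never all 5.
So no plan with fewer than 11 crossings exists, and this one achieves 11:
1. Keeper goes to the upper station with Quin.
2. Keeper goes back to the lower station alone.
3. Keeper goes to the upper station with Ivo.
4. Keeper goes back to the lower station alone.
5. Keeper goes to the upper station with Dara.
6. Keeper goes back to the lower station with Quin.
7. Keeper goes to the upper station with Rhea.
8. Keeper goes back to the lower station alone.
9. Keeper goes to the upper station with Jules.
10. Keeper goes back to the lower station alone.
11. Keeper goes to the upper station with Quin.

11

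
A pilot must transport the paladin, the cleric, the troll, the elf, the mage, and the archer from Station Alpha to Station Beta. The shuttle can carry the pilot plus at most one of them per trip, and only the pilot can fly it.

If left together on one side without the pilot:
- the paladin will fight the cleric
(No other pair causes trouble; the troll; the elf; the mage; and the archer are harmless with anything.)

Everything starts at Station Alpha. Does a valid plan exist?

Yes

1. Pilot goes to Station Beta with the paladin.  [Station Alpha: the archer, the cleric, the elf, the mage, the troll | Station Beta: the paladin]
2. Pilot goes back to Station Alpha alone.  [Station Alpha: the archer, the cleric, the elf, the mage, the troll | Station Beta: the paladin]
3. Pilot goes to Station Beta with the troll.  [Station Alpha: the archer, the cleric, the elf, the mage | Station Beta: the paladin, the troll]
4. Pilot goes back to Station Alpha alone.  [Station Alpha: the archer, the cleric, the elf, the mage | Station Beta: the paladin, the troll]
5. Pilot goes to Station Beta with the elf.  [Station Alpha: the archer, the cleric, the mage | Station Beta: the elf, the paladin, the troll]
6. Pilot goes back to Station Alpha alone.  [Station Alpha: the archer, the cleric, the mage | Station Beta: the elf, the paladin, the troll]
7. Pilot goes to Station Beta with the mage.  [Station Alpha: the archer, the cleric | Station Beta: the elf, the mage, the paladin, the troll]
8. Pilot goes back to Station Alpha alone.  [Station Alpha: the archer, the cleric | Station Beta: the elf, the mage, the paladin, the troll]
9. Pilot goes to Station Beta with the archer.  [Station Alpha: the cleric | Station Beta: the archer, the elf, the mage, the paladin, the troll]
10. Pilot goes back to Station Alpha alone.  [Station Alpha: the cleric | Station Beta: the archer, the elf, the mage, the paladin, the troll]
11. Pilot goes to Station Beta with the cleric.  [Station Alpha: — | Station Beta: the archer, the cleric, the elf, the mage, the paladin, the troll]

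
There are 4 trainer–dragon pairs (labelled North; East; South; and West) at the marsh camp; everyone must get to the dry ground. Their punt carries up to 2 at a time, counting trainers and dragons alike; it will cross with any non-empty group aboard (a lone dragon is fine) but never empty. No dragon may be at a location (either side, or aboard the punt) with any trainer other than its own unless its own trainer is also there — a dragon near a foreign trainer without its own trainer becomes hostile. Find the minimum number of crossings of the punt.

impossible

Following every safe sequence of crossings from the start, the most of the 8 that can be at the dry ground as the punt arrives there on crossings 1, 3, 5 is 2, 3, 4 respectively; the best ever achieved is 4 of 8.
From crossing 7 on, no configuration arises that was not already reachable earlier: only 44 distinct safe configurations (who is on which side, and where the punt is) can ever be reached, none of them has everyone across, and every continuation just revisits them. So no valid plan exists.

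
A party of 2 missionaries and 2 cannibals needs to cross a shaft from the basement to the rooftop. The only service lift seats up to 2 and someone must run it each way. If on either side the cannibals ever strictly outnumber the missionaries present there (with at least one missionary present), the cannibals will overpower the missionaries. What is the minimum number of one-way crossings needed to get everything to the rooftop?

5

Counting alone: each trip to the rooftop takes at most 2 across and each return brings at least 1 back, so after t trips out (and t−1 returns) at most 2t − (t−1) of the 4 are across; that first reaches 4 at t = 3, so at least 5 crossings are needed.
The plan below uses exactly 5 crossings, so it is optimal:
1. 2 cannibals → the rooftop.  (the basement: 2M 0C; the rooftop: 0M 2C)
2. 1 cannibal ← the basement.  (the basement: 2M 1C; the rooftop: 0M 1C)
3. 2 missionaries → the rooftop.  (the basement: 0M 1C; the rooftop: 2M 1C)
4. 1 cannibal ← the basement.  (the basement: 0M 2C; the rooftop: 2M 0C)
5. 2 cannibals → the rooftop.  (the basement: 0M 0C; the rooftop: 2M 2C)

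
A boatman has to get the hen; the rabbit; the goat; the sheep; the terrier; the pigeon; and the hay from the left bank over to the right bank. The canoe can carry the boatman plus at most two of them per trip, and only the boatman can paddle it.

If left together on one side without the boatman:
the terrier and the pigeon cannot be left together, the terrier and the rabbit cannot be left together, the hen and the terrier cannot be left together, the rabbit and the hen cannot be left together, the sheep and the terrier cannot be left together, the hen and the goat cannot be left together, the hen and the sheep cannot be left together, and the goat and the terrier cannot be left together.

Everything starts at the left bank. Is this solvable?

Following every safe sequence of crossings from the start, the most of the 7 that can be at the right bank as the canoe arrives there on crossings 1, 3, 5, 7 is 2, 3, 4, 5 respectively; the best ever achieved is 5 of 7.
From crossing 9 on, no configuration arises that was not already reachable earlier: only 38 distinct safe configurations (who is on which side, and where the canoe is) can ever be reached, none of them has everyone across, and every continuation just revisits them. So no valid plan exists.

No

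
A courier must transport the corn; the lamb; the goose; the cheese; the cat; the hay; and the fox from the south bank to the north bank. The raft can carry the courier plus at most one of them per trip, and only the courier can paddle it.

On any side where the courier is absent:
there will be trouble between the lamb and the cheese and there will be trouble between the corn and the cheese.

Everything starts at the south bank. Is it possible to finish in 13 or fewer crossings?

Counting alone: the courier can take at most 1 across per trip to the north bank, so moving all 7 needs at least 7 loaded trips out, with a return between consecutive ones — at least 13 crossings.
The safety rule pushes this higher. Following every safe sequence of crossings, the most of the 7 that can be at the north bank as the raft arrives there on crossing 13 is 6 — never all 7.
So the move cannot be finished within 13 crossings. (The shortest complete plan takes 15:)
1. Courier goes to the north bank with the cheese.  [the south bank: the cat, the corn, the fox, the goose, the hay, the lamb | the north bank: the cheese]
2. Courier goes back to the south bank alone.  [the south bank: the cat, the corn, the fox, the goose, the hay, the lamb | the north bank: the cheese]
3. Courier goes to the north bank with the corn.  [the south bank: the cat, the fox, the goose, the hay, the lamb | the north bank: the cheese, the corn]
4. Courier goes back to the south bank with the cheese.  [the south bank: the cat, the cheese, the fox, the goose, the hay, the lamb | the north bank: the corn]
5. Courier goes to the north bank with the lamb.  [the south bank: the cat, the cheese, the fox, the goose, the hay | the north bank: the corn, the lamb]
6. Courier goes back to the south bank alone.  [the south bank: the cat, the cheese, the fox, the goose, the hay | the north bank: the corn, the lamb]
7. Courier goes to the north bank with the goose.  [the south bank: the cat, the cheese, the fox, the hay | the north bank: the corn, the goose, the lamb]
8. Courier goes back to the south bank alone.  [the south bank: the cat, the cheese, the fox, the hay | the north bank: the corn, the goose, the lamb]
9. Courier goes to the north bank with the cat.  [the south bank: the cheese, the fox, the hay | the north bank: the cat, the corn, the goose, the lamb]
10. Courier goes back to the south bank alone.  [the south bank: the cheese, the fox, the hay | the north bank: the cat, the corn, the goose, the lamb]
11. Courier goes to the north bank with the hay.  [the south bank: the cheese, the fox | the north bank: the cat, the corn, the goose, the hay, the lamb]
12. Courier goes back to the south bank alone.  [the south bank: the cheese, the fox | the north bank: the cat, the corn, the goose, the hay, the lamb]
13. Courier goes to the north bank with the fox.  [the south bank: the cheese | the north bank: the cat, the corn, the fox, the goose, the hay, the lamb]
14. Courier goes back to the south bank alone.  [the south bank: the cheese | the north bank: the cat, the corn, the fox, the goose, the hay, the lamb]
15. Courier goes to the north bank with the cheese.  [the south bank: — | the north bank: the cat, the cheese, the corn, the fox, the goose, the hay, the lamb]

No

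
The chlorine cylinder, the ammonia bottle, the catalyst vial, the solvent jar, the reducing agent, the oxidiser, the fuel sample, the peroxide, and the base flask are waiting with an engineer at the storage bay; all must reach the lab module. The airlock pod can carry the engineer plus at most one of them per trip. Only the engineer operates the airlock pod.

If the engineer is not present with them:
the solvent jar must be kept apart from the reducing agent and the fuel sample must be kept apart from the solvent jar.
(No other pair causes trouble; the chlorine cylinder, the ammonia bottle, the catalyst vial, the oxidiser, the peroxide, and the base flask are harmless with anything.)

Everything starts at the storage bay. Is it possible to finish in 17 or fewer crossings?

No

Counting alone: the engineer can take at most 1 across per trip to the lab module, so moving all 9 needs at least 9 loaded trips out, with a return between consecutive ones — at least 17 crossings.
The safety rule pushes this higher. Following every safe sequence of crossings, the most of the 9 that can be at the lab module as the airlock pod arrives there on crossing 17 is 8 — never all 9.
So the move cannot be finished within 17 crossings. (The shortest complete plan takes 19:)
1. Engineer goes to the lab module with the solvent jar.  [the storage bay: the ammonia bottle, the base flask, the catalyst vial, the chlorine cylinder, the fuel sample, the oxidiser, the peroxide, the reducing agent | the lab module: the solvent jar]
2. Engineer goes back to the storage bay alone.  [the storage bay: the ammonia bottle, the base flask, the catalyst vial, the chlorine cylinder, the fuel sample, the oxidiser, the peroxide, the reducing agent | the lab module: the solvent jar]
3. Engineer goes to the lab module with the chlorine cylinder.  [the storage bay: the ammonia bottle, the base flask, the catalyst vial, the fuel sample, the oxidiser, the peroxide, the reducing agent | the lab module: the chlorine cylinder, the solvent jar]
4. Engineer goes back to the storage bay alone.  [the storage bay: the ammonia bottle, the base flask, the catalyst vial, the fuel sample, the oxidiser, the peroxide, the reducing agent | the lab module: the chlorine cylinder, the solvent jar]
5. Engineer goes to the lab module with the ammonia bottle.  [the storage bay: the base flask, the catalyst vial, the fuel sample, the oxidiser, the peroxide, the reducing agent | the lab module: the ammonia bottle, the chlorine cylinder, the solvent jar]
6. Engineer goes back to the storage bay alone.  [the storage bay: the base flask, the catalyst vial, the fuel sample, the oxidiser, the peroxide, the reducing agent | the lab module: the ammonia bottle, the chlorine cylinder, the solvent jar]
7. Engineer goes to the lab module with the catalyst vial.  [the storage bay: the base flask, the fuel sample, the oxidiser, the peroxide, the reducing agent | the lab module: the ammonia bottle, the catalyst vial, the chlorine cylinder, the solvent jar]
8. Engineer goes back to the storage bay alone.  [the storage bay: the base flask, the fuel sample, the oxidiser, the peroxide, the reducing agent | the lab module: the ammonia bottle, the catalyst vial, the chlorine cylinder, the solvent jar]
9. Engineer goes to the lab module with the reducing agent.  [the storage bay: the base flask, the fuel sample, the oxidiser, the peroxide | the lab module: the ammonia bottle, the catalyst vial, the chlorine cylinder, the reducing agent, the solvent jar]
10. Engineer goes back to the storage bay with the solvent jar.  [the storage bay: the base flask, the fuel sample, the oxidiser, the peroxide, the solvent jar | the lab module: the ammonia bottle, the catalyst vial, the chlorine cylinder, the reducing agent]
11. Engineer goes to the lab module with the fuel sample.  [the storage bay: the base flask, the oxidiser, the peroxide, the solvent jar | the lab module: the ammonia bottle, the catalyst vial, the chlorine cylinder, the fuel sample, the reducing agent]
12. Engineer goes back to the storage bay alone.  [the storage bay: the base flask, the oxidiser, the peroxide, the solvent jar | the lab module: the ammonia bottle, the catalyst vial, the chlorine cylinder, the fuel sample, the reducing agent]
13. Engineer goes to the lab module with the oxidiser.  [the storage bay: the base flask, the peroxide, the solvent jar | the lab module: the ammonia bottle, the catalyst vial, the chlorine cylinder, the fuel sample, the oxidiser, the reducing agent]
14. Engineer goes back to the storage bay alone.  [the storage bay: the base flask, the peroxide, the solvent jar | the lab module: the ammonia bottle, the catalyst vial, the chlorine cylinder, the fuel sample, the oxidiser, the reducing agent]
15. Engineer goes to the lab module with the peroxide.  [the storage bay: the base flask, the solvent jar | the lab module: the ammonia bottle, the catalyst vial, the chlorine cylinder, the fuel sample, the oxidiser, the peroxide, the reducing agent]
16. Engineer goes back to the storage bay alone.  [the storage bay: the base flask, the solvent jar | the lab module: the ammonia bottle, the catalyst vial, the chlorine cylinder, the fuel sample, the oxidiser, the peroxide, the reducing agent]
17. Engineer goes to the lab module with the base flask.  [the storage bay: the solvent jar | the lab module: the ammonia bottle, the base flask, the catalyst vial, the chlorine cylinder, the fuel sample, the oxidiser, the peroxide, the reducing agent]
18. Engineer goes back to the storage bay alone.  [the storage bay: the solvent jar | the lab module: the ammonia bottle, the base flask, the catalyst vial, the chlorine cylinder, the fuel sample, the oxidiser, the peroxide, the reducing agent]
19. Engineer goes to the lab module with the solvent jar.  [the storage bay: — | the lab module: the ammonia bottle, the base flask, the catalyst vial, the chlorine cylinder, the fuel sample, the oxidiser, the peroxide, the reducing agent, the solvent jar]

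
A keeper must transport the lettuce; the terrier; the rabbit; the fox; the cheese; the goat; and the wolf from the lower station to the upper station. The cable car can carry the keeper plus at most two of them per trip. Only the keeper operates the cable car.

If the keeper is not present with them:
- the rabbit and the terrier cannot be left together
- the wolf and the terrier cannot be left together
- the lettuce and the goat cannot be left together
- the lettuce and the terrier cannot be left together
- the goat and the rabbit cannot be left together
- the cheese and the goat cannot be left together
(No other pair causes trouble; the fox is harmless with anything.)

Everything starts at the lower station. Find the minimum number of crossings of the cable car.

Counting alone: the keeper can take at most 2 across per trip to the upper station, so moving all 7 needs at least 4 loaded trips out, with a return between consecutive ones — at least 7 crossings.
The safety rule pushes this higher. Following every safe sequence of crossings, the most of the 7 that can be at the upper station as the cable car arrives there on crossing 7 is 6 — never all 7.
So no plan with fewer than 9 crossings exists, and this one achieves 9:
1. Keeper goes to the upper station with the goat and the terrier.  [the lower station: the cheese, the fox, the lettuce, the rabbit, the wolf | the upper station: the goat, the terrier]
2. Keeper goes back to the lower station alone.  [the lower station: the cheese, the fox, the lettuce, the rabbit, the wolf | the upper station: the goat, the terrier]
3. Keeper goes to the upper station with the fox.  [the lower station: the cheese, the lettuce, the rabbit, the wolf | the upper station: the fox, the goat, the terrier]
4. Keeper goes back to the lower station alone.  [the lower station: the cheese, the lettuce, the rabbit, the wolf | the upper station: the fox, the goat, the terrier]
5. Keeper goes to the upper station with the lettuce and the rabbit.  [the lower station: the cheese, the wolf | the upper station: the fox, the goat, the lettuce, the rabbit, the terrier]
6. Keeper goes back to the lower station with the goat and the terrier.  [the lower station: the cheese, the goat, the terrier, the wolf | the upper station: the fox, the lettuce, the rabbit]
7. Keeper goes to the upper station with the cheese and the wolf.  [the lower station: the goat, the terrier | the upper station: the cheese, the fox, the lettuce, the rabbit, the wolf]
8. Keeper goes back to the lower station alone.  [the lower station: the goat, the terrier | the upper station: the cheese, the fox, the lettuce, the rabbit, the wolf]
9. Keeper goes to the upper station with the goat and the terrier.  [the lower station: — | the upper station: the cheese, the fox, the goat, the lettuce, the rabbit, the terrier, the wolf]

9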